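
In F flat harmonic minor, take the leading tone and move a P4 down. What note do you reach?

The leading tone of Fb harmonic minor is Eb.
A perfect fourth (5 semitones) below Eb lands on the letter B, giving Bb.

Bb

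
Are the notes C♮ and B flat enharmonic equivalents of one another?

No

C is pitch class 0; Bb is pitch class 10.
The pitch classes differ (0 vs. 10), so they are not enharmonic equivalents.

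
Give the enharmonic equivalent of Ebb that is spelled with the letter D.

Ebb is pitch class 2. The letter D alone is pitch class 2.
Pitch class 2 on D needs no accidental: D.

D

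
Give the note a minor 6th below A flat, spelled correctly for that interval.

C

A sixth below A lands on the letter C.
A minor sixth spans 8 semitones, so Ab moves to pitch class 0. On the letter C that is C.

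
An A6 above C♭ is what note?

C up a major sixth is A, so the target letter is A.
From Cb, an augmented sixth is 10 semitones up: A.

A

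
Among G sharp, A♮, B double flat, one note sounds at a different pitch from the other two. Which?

In 12-tone equal temperament, enharmonic equivalents share a pitch class. G# is pitch class 8; A is pitch class 9; Bbb is pitch class 9.
A and Bbb share pitch class 9, while G# is pitch class 8.

G#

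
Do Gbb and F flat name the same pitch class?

No

Two spellings are enharmonically equivalent only if they share a pitch class.
Here Gbb → 5, Fb → 4; 4 ≠ 5, so they are not.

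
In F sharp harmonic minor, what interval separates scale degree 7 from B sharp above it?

perfect fifth

Scale degree 7 of F# harmonic minor is E#.
E# up to B#: letters E→B make it a fifth; 7 semitones makes it perfect.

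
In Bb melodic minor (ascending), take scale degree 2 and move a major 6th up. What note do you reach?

A

Scale degree 2 of Bb melodic minor (ascending) is C.
A major sixth (9 semitones) above C lands on the letter A, giving A.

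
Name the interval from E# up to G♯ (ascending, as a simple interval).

The letter names run E→G, a span of 2 letter steps, so the interval is some kind of third.
E# to G# is 3 semitones. A major third is 4, so 3 makes it minor.

minor third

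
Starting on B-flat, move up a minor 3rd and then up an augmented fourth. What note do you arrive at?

G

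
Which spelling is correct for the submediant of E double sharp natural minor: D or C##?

C##

Each scale degree takes a distinct letter name. Degree 6 of a scale on E must use the letter C.
C## and D are enharmonically the same pitch, but only C## uses the letter C, so it is the correct spelling here.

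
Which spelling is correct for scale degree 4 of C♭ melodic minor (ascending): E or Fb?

Fb

Each scale degree takes a distinct letter name. Degree 4 of a scale on C must use the letter F.
Fb and E are enharmonically the same pitch, but only Fb uses the letter F, so it is the correct spelling here.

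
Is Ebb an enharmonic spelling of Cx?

Ebb = pitch class 2 and C## = pitch class 2 — the same pitch class, so they are enharmonic equivalents.

Yes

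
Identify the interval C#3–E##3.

augmented third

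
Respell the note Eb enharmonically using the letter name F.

Fbb

Eb is pitch class 3. The letter F alone is pitch class 5.
To reach pitch class 3 from F requires an offset of -2 semitones, i.e. double flat: Fbb.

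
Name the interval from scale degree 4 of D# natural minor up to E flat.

diminished sixth

Scale degree 4 of D# natural minor is G#.
G# up to Eb: letters G→E make it a sixth; 7 semitones makes it diminished.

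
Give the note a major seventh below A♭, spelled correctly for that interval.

A down a major seventh is Bb, so the target letter is B.
From Ab, a major seventh is 11 semitones down: Bbb.

Bbb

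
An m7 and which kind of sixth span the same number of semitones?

augmented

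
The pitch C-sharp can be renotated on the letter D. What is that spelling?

Db

C# is pitch class 1. The letter D alone is pitch class 2.
To reach pitch class 1 from D requires an offset of -1 semitone, i.e. flat: Db.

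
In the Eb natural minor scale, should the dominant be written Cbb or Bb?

Bb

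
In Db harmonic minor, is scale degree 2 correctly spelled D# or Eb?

Eb

Each scale degree takes a distinct letter name. Degree 2 of a scale on D must use the letter E.
Eb and D# are enharmonically the same pitch, but only Eb uses the letter E, so it is the correct spelling here.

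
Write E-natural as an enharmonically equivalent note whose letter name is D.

E is pitch class 4. The letter D alone is pitch class 2.
To reach pitch class 4 from D requires an offset of +2 semitones, i.e. double sharp: D##.

D##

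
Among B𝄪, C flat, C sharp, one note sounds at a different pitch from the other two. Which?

Cb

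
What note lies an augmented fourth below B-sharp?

B down a perfect fourth is F#, so the target letter is F.
From B#, an augmented fourth is 6 semitones down: F#.

F#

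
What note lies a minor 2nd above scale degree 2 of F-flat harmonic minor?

Abb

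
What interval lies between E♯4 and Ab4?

Counting letters E–F–G–A gives a fourth.
E#→Ab = 3 semitones, 2 narrower than the perfect fourth (5), so doubly diminished.

doubly diminished fourth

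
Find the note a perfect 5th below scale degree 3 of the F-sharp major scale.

D#

Scale degree 3 of F# major is A#.
A perfect fifth (7 semitones) below A# lands on the letter D, giving D#.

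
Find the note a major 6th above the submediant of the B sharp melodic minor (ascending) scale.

The submediant of B# melodic minor (ascending) is G##.
A major sixth (9 semitones) above G## lands on the letter E, giving E##.

E##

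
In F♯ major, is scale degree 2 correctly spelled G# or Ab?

G#

Each scale degree takes a distinct letter name. Degree 2 of a scale on F must use the letter G.
G# and Ab are enharmonically the same pitch, but only G# uses the letter G, so it is the correct spelling here.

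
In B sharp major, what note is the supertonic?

The B# major scale runs B# C## D## E# F## G## A##.
Degree 2 is C##.

C##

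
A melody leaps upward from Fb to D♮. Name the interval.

augmented sixth

Counting letters F–G–A–B–C–D gives a sixth.
Fb→D = 10 semitones, 1 wider than the major sixth (9), so augmented.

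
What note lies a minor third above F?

F up a major third is A, so the target letter is A.
From F, a minor third is 3 semitones up: Ab.

Ab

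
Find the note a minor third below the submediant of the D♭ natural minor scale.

Gb

The submediant of Db natural minor is Bbb.
A minor third (3 semitones) below Bbb lands on the letter G, giving Gb.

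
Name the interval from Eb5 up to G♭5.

minor third

The letter names run E→G, a span of 2 letter steps, so the interval is some kind of third.
Eb to Gb is 3 semitones. A major third is 4, so 3 makes it minor.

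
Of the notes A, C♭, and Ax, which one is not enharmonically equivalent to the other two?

In 12-tone equal temperament, enharmonic equivalents share a pitch class. A is pitch class 9; Cb is pitch class 11; A## is pitch class 11.
Cb and A## share pitch class 11, while A is pitch class 9.

A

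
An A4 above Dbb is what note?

Gb

D up a perfect fourth is G, so the target letter is G.
From Dbb, an augmented fourth is 6 semitones up: Gb.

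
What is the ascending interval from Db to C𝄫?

diminished seventh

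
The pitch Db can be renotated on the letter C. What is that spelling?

C#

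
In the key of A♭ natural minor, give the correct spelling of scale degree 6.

The Ab natural minor scale runs Ab Bb Cb Db Eb Fb Gb.
Degree 6 is Fb.

Fb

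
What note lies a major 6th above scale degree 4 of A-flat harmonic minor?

Scale degree 4 of Ab harmonic minor is Db.
A major sixth (9 semitones) above Db lands on the letter B, giving Bb.

Bb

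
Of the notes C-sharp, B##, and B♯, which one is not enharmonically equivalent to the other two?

B#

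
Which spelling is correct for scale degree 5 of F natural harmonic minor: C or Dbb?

Each scale degree takes a distinct letter name. Degree 5 of a scale on F must use the letter C.
C and Dbb are enharmonically the same pitch, but only C uses the letter C, so it is the correct spelling here.

C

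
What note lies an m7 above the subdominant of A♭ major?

Cb

The subdominant of Ab major is Db.
A minor seventh (10 semitones) above Db lands on the letter C, giving Cb.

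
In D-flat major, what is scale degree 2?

Degree 2 takes the letter 1 step above D, which is E.
In major, degree 2 sits 2 semitones above the tonic. Db + 2 semitones is pitch class 3, spelled on E as Eb.

Eb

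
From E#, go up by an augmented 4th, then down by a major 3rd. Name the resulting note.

F##

An augmented fourth up from E# is A## (letter A, 6 semitones up).
A major third down from A## is F## (letter F, 4 semitones down).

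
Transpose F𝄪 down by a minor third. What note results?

F down a major third is Db, so the target letter is D.
From F##, a minor third is 3 semitones down: D##.

D##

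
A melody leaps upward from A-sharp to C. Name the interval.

diminished third

The letter names run A→C, a span of 2 letter steps, so the interval is some kind of third.
A# to C is 2 semitones. A major third is 4, so 2 makes it diminished.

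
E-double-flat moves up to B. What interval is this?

doubly augmented fifth

The letter names run E→B, a span of 4 letter steps, so the interval is some kind of fifth.
Ebb to B is 9 semitones. A perfect fifth is 7, so 9 makes it doubly augmented.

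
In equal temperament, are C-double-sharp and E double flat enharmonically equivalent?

Yes

C## is pitch class 2; Ebb is pitch class 2.
All spellings map to pitch class 2, so they are enharmonically equivalent.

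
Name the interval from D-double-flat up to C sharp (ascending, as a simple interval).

doubly augmented seventh

Counting letters D–E–F–G–A–B–C gives a seventh.
Dbb→C# = 13 semitones, 2 wider than the major seventh (11), so doubly augmented.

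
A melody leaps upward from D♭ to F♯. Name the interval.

augmented third

Counting letters D–E–F gives a third.
Db→F# = 5 semitones, 1 wider than the major third (4), so augmented.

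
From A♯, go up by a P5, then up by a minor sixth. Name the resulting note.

A perfect fifth up from A# is E# (letter E, 7 semitones up).
A minor sixth up from E# is C# (letter C, 8 semitones up).

C#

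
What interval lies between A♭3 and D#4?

Counting letters A–B–C–D gives a fourth.
Ab→D# = 7 semitones, 2 wider than the perfect fourth (5), so doubly augmented.

doubly augmented fourth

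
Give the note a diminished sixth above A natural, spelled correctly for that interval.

Fb

A sixth above A lands on the letter F.
A diminished sixth spans 7 semitones, so A moves to pitch class 4. On the letter F that is Fb.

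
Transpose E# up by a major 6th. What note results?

C##

E up a major sixth is C#, so the target letter is C.
From E#, a major sixth is 9 semitones up: C##.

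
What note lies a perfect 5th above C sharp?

C up a perfect fifth is G, so the target letter is G.
From C#, a perfect fifth is 7 semitones up: G#.

G#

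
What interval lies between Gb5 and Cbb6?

diminished fourth

The letter names run G→C, a span of 3 letter steps, so the interval is some kind of fourth.
Gb to Cbb is 4 semitones. A perfect fourth is 5, so 4 makes it diminished.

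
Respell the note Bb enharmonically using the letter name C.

Cbb

Plain C sits 2 semitones above Bb, so on the letter C the same pitch needs a double flat: Cbb.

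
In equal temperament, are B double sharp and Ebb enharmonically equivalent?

Two spellings are enharmonically equivalent only if they share a pitch class.
Here B## → 1, Ebb → 2; 1 ≠ 2, so they are not.

No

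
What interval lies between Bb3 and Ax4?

Counting letters B–C–D–E–F–G–A gives a seventh.
Bb→A## = 13 semitones, 2 wider than the major seventh (11), so doubly augmented.

doubly augmented seventh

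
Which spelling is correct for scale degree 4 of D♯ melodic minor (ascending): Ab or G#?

G#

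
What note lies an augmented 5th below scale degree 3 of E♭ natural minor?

Cbb

Scale degree 3 of Eb natural minor is Gb.
An augmented fifth (8 semitones) below Gb lands on the letter C, giving Cbb.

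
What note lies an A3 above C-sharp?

E##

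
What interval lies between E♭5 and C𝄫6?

diminished sixth

Counting letters E–F–G–A–B–C gives a sixth.
Eb→Cbb = 7 semitones, 2 narrower than the major sixth (9), so diminished.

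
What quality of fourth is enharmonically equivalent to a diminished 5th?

augmented

A diminished fifth spans 6 semitones.
A fourth spanning 6 semitones is augmented (the perfect fourth is 5).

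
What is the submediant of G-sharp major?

E#

The G# major scale runs G# A# B# C# D# E# F##.
Degree 6 is E#.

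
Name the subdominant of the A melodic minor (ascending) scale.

Degree 4 takes the letter 3 steps above A, which is D.
In melodic minor (ascending), degree 4 sits 5 semitones above the tonic. A + 5 semitones is pitch class 2, spelled on D as D.

D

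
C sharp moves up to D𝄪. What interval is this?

The letter names run C→D, a span of 1 letter step, so the interval is some kind of second.
C# to D## is 3 semitones. A major second is 2, so 3 makes it augmented.

augmented second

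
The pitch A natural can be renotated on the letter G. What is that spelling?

G##

Plain G sits 2 semitones below A, so on the letter G the same pitch needs a double sharp: G##.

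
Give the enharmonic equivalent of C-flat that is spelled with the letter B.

B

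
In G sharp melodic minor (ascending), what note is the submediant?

E#

Degree 6 takes the letter 5 steps above G, which is E.
In melodic minor (ascending), degree 6 sits 9 semitones above the tonic. G# + 9 semitones is pitch class 5, spelled on E as E#.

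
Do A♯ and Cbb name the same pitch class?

Yes

A# is pitch class 10; Cbb is pitch class 10.
All spellings map to pitch class 10, so they are enharmonically equivalent.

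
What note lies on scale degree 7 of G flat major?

F

Degree 7 takes the letter 6 steps above G, which is F.
In major, degree 7 sits 11 semitones above the tonic. Gb + 11 semitones is pitch class 5, spelled on F as F.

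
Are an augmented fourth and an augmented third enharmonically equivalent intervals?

No

An augmented fourth spans 6 semitones; an augmented third spans 5.
The spans differ, so they are not enharmonic equivalents.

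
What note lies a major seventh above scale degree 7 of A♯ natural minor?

Scale degree 7 of A# natural minor is G#.
A major seventh (11 semitones) above G# lands on the letter F, giving F##.

F##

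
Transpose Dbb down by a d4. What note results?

D down a perfect fourth is A, so the target letter is A.
From Dbb, a diminished fourth is 4 semitones down: Ab.

Ab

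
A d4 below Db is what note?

A

D down a perfect fourth is A, so the target letter is A.
From Db, a diminished fourth is 4 semitones down: A.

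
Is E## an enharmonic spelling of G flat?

E## = pitch class 6 and Gb = pitch class 6 — the same pitch class, so they are enharmonic equivalents.

Yes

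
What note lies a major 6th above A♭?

F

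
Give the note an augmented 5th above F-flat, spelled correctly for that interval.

F up a perfect fifth is C, so the target letter is C.
From Fb, an augmented fifth is 8 semitones up: C.

C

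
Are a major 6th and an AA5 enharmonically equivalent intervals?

A major sixth spans 9 semitones; a doubly augmented fifth spans 9.
They are enharmonically equivalent.

Yes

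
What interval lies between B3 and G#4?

Counting letters B–C–D–E–F–G gives a sixth.
B→G# = 9 semitones, exactly the major sixth.

major sixth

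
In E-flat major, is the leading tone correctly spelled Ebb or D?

D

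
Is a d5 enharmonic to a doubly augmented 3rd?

Yes

A diminished fifth spans 6 semitones; a doubly augmented third spans 6.
They are enharmonically equivalent.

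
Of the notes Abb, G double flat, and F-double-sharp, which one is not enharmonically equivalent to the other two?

In 12-tone equal temperament, enharmonic equivalents share a pitch class. Abb is pitch class 7; Gbb is pitch class 5; F## is pitch class 7.
Abb and F## share pitch class 7, while Gbb is pitch class 5.

Gbb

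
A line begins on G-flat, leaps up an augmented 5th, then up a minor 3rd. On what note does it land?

An augmented fifth up from Gb is D (letter D, 8 semitones up).
A minor third up from D is F (letter F, 3 semitones up).

F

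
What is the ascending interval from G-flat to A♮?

Counting letters G–A gives a second.
Gb→A = 3 semitones, 1 wider than the major second (2), so augmented.

augmented second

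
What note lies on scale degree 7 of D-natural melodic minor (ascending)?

C#

The D melodic minor (ascending) scale runs D E F G A B C#.
Degree 7 is C#.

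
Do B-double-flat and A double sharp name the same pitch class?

No

Two spellings are enharmonically equivalent only if they share a pitch class.
Here Bbb → 9, A## → 11; 9 ≠ 11, so they are not.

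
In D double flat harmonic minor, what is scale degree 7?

Cb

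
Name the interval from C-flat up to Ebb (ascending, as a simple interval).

minor third

Counting letters C–D–E gives a third.
Cb→Ebb = 3 semitones, 1 narrower than the major third (4), so minor.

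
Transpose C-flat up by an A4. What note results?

F

A fourth above C lands on the letter F.
An augmented fourth spans 6 semitones, so Cb moves to pitch class 5. On the letter F that is F.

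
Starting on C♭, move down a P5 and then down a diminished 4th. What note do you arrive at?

C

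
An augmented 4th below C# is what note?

G

C down a perfect fourth is G, so the target letter is G.
From C#, an augmented fourth is 6 semitones down: G.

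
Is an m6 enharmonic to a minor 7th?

No

A minor sixth spans 8 semitones; a minor seventh spans 10.
The spans differ, so they are not enharmonic equivalents.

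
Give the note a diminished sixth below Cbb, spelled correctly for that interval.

Eb

A sixth below C lands on the letter E.
A diminished sixth spans 7 semitones, so Cbb moves to pitch class 3. On the letter E that is Eb.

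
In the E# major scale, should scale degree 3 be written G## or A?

Each scale degree takes a distinct letter name. Degree 3 of a scale on E must use the letter G.
G## and A are enharmonically the same pitch, but only G## uses the letter G, so it is the correct spelling here.

G##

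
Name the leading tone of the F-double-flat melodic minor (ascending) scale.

Ebb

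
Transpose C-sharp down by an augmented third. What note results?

C down a major third is Ab, so the target letter is A.
From C#, an augmented third is 5 semitones down: Ab.

Ab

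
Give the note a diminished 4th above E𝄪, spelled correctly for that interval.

E up a perfect fourth is A, so the target letter is A.
From E##, a diminished fourth is 4 semitones up: A#.

A#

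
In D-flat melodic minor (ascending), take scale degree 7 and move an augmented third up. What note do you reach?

Scale degree 7 of Db melodic minor (ascending) is C.
An augmented third (5 semitones) above C lands on the letter E, giving E#.

E#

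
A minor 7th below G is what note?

G down a major seventh is Ab, so the target letter is A.
From G, a minor seventh is 10 semitones down: A.

A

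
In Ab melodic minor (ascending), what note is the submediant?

F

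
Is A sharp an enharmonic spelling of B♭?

A# is pitch class 10; Bb is pitch class 10.
All spellings map to pitch class 10, so they are enharmonically equivalent.

Yes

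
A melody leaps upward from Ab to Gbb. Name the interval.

The letter names run A→G, a span of 6 letter steps, so the interval is some kind of seventh.
Ab to Gbb is 9 semitones. A major seventh is 11, so 9 makes it diminished.

diminished seventh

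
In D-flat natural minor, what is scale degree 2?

Eb

Degree 2 takes the letter 1 step above D, which is E.
In natural minor, degree 2 sits 2 semitones above the tonic. Db + 2 semitones is pitch class 3, spelled on E as Eb.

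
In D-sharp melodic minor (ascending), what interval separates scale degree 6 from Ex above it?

Scale degree 6 of D# melodic minor (ascending) is B#.
B# up to E##: letters B→E make it a fourth; 6 semitones makes it augmented.

augmented fourth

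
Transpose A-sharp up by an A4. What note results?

D##

A up a perfect fourth is D, so the target letter is D.
From A#, an augmented fourth is 6 semitones up: D##.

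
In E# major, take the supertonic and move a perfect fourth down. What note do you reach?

C##

The supertonic of E# major is F##.
A perfect fourth (5 semitones) below F## lands on the letter C, giving C##.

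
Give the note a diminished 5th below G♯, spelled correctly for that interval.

G down a perfect fifth is C, so the target letter is C.
From G#, a diminished fifth is 6 semitones down: C##.

C##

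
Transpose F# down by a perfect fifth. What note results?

B

A fifth below F lands on the letter B.
A perfect fifth spans 7 semitones, so F# moves to pitch class 11. On the letter B that is B.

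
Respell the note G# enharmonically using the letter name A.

Plain A sits 1 semitone above G#, so on the letter A the same pitch needs a flat: Ab.

Ab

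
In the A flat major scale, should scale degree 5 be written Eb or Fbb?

Each scale degree takes a distinct letter name. Degree 5 of a scale on A must use the letter E.
Eb and Fbb are enharmonically the same pitch, but only Eb uses the letter E, so it is the correct spelling here.

Eb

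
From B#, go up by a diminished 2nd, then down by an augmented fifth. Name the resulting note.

Fb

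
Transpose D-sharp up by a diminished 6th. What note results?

D up a major sixth is B, so the target letter is B.
From D#, a diminished sixth is 7 semitones up: Bb.

Bb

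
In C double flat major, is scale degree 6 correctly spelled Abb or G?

Each scale degree takes a distinct letter name. Degree 6 of a scale on C must use the letter A.
Abb and G are enharmonically the same pitch, but only Abb uses the letter A, so it is the correct spelling here.

Abb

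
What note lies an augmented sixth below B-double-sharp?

D#

B down a major sixth is D, so the target letter is D.
From B##, an augmented sixth is 10 semitones down: D#.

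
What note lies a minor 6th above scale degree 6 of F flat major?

Scale degree 6 of Fb major is Db.
A minor sixth (8 semitones) above Db lands on the letter B, giving Bbb.

Bbb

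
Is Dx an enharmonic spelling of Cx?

D## is pitch class 4; C## is pitch class 2.
The pitch classes differ (4 vs. 2), so they are not enharmonic equivalents.

No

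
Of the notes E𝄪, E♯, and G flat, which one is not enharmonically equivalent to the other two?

E#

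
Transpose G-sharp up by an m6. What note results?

E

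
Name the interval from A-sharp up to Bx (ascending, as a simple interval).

augmented second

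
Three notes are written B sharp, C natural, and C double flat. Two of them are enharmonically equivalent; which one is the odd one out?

In 12-tone equal temperament, enharmonic equivalents share a pitch class. B# is pitch class 0; C is pitch class 0; Cbb is pitch class 10.
B# and C share pitch class 0, while Cbb is pitch class 10.

Cbb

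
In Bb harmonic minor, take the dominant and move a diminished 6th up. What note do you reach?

The dominant of Bb harmonic minor is F.
A diminished sixth (7 semitones) above F lands on the letter D, giving Dbb.

Dbb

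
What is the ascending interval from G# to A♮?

minor second

The letter names run G→A, a span of 1 letter step, so the interval is some kind of second.
G# to A is 1 semitone. A major second is 2, so 1 makes it minor.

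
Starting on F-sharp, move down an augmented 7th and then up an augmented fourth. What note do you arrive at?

An augmented seventh down from F# is Gb (letter G, 12 semitones down).
An augmented fourth up from Gb is C (letter C, 6 semitones up).

C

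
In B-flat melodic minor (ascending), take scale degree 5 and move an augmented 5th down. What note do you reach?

Scale degree 5 of Bb melodic minor (ascending) is F.
An augmented fifth (8 semitones) below F lands on the letter B, giving Bbb.

Bbb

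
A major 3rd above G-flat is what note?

A third above G lands on the letter B.
A major third spans 4 semitones, so Gb moves to pitch class 10. On the letter B that is Bb.

Bb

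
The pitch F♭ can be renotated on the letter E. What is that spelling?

Plain E sits at the same pitch as Fb, so on the letter E the same pitch needs a natural: E.

E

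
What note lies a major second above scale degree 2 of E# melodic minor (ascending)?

G##

Scale degree 2 of E# melodic minor (ascending) is F##.
A major second (2 semitones) above F## lands on the letter G, giving G##.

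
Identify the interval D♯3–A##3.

The letter names run D→A, a span of 4 letter steps, so the interval is some kind of fifth.
D# to A## is 8 semitones. A perfect fifth is 7, so 8 makes it augmented.

augmented fifth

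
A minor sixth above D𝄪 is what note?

A sixth above D lands on the letter B.
A minor sixth spans 8 semitones, so D## moves to pitch class 0. On the letter B that is B#.

B#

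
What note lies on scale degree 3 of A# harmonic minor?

Degree 3 takes the letter 2 steps above A, which is C.
In harmonic minor, degree 3 sits 3 semitones above the tonic. A# + 3 semitones is pitch class 1, spelled on C as C#.

C#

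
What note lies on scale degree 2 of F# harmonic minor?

Degree 2 takes the letter 1 step above F, which is G.
In harmonic minor, degree 2 sits 2 semitones above the tonic. F# + 2 semitones is pitch class 8, spelled on G as G#.

G#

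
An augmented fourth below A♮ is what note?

Eb

A fourth below A lands on the letter E.
An augmented fourth spans 6 semitones, so A moves to pitch class 3. On the letter E that is Eb.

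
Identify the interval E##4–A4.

doubly diminished fourth

The letter names run E→A, a span of 3 letter steps, so the interval is some kind of fourth.
E## to A is 3 semitones. A perfect fourth is 5, so 3 makes it doubly diminished.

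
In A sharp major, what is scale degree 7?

G##

The A# major scale runs A# B# C## D# E# F## G##.
Degree 7 is G##.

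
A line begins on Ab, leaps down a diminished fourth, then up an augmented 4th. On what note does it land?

A diminished fourth down from Ab is E (letter E, 4 semitones down).
An augmented fourth up from E is A# (letter A, 6 semitones up).

A#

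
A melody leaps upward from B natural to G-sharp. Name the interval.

The letter names run B→G, a span of 5 letter steps, so the interval is some kind of sixth.
B to G# is 9 semitones. A major sixth is 9, so 9 makes it major.

major sixth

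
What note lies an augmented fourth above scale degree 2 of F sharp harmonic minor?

Scale degree 2 of F# harmonic minor is G#.
An augmented fourth (6 semitones) above G# lands on the letter C, giving C##.

C##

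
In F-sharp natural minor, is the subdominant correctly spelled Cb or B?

Each scale degree takes a distinct letter name. Degree 4 of a scale on F must use the letter B.
B and Cb are enharmonically the same pitch, but only B uses the letter B, so it is the correct spelling here.

B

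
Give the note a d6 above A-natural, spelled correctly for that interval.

A sixth above A lands on the letter F.
A diminished sixth spans 7 semitones, so A moves to pitch class 4. On the letter F that is Fb.

Fb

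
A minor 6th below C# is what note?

C down a major sixth is Eb, so the target letter is E.
From C#, a minor sixth is 8 semitones down: E#.

E#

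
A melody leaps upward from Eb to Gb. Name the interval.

The letter names run E→G, a span of 2 letter steps, so the interval is some kind of third.
Eb to Gb is 3 semitones. A major third is 4, so 3 makes it minor.

minor third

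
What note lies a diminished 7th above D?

A seventh above D lands on the letter C.
A diminished seventh spans 9 semitones, so D moves to pitch class 11. On the letter C that is Cb.

Cb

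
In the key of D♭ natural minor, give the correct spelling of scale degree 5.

Ab

Degree 5 takes the letter 4 steps above D, which is A.
In natural minor, degree 5 sits 7 semitones above the tonic. Db + 7 semitones is pitch class 8, spelled on A as Ab.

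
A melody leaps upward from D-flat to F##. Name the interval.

The letter names run D→F, a span of 2 letter steps, so the interval is some kind of third.
Db to F## is 6 semitones. A major third is 4, so 6 makes it doubly augmented.

doubly augmented third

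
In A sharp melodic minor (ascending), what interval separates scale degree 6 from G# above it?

Scale degree 6 of A# melodic minor (ascending) is F##.
F## up to G#: letters F→G make it a second; 1 semitone makes it minor.

minor second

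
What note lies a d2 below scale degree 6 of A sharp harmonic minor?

Scale degree 6 of A# harmonic minor is F#.
A diminished second (0 semitones) below F# lands on the letter E, giving E##.

E##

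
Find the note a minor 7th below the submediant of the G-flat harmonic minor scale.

The submediant of Gb harmonic minor is Ebb.
A minor seventh (10 semitones) below Ebb lands on the letter F, giving Fb.

Fb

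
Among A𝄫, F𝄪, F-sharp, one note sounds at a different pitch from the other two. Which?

In 12-tone equal temperament, enharmonic equivalents share a pitch class. Abb is pitch class 7; F## is pitch class 7; F# is pitch class 6.
Abb and F## share pitch class 7, while F# is pitch class 6.

F#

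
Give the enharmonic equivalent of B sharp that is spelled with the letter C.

B# is pitch class 0. The letter C alone is pitch class 0.
Pitch class 0 on C needs no accidental: C.

C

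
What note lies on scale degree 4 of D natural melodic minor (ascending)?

The D melodic minor (ascending) scale runs D E F G A B C#.
Degree 4 is G.

G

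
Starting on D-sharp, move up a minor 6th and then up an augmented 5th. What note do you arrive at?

A minor sixth up from D# is B (letter B, 8 semitones up).
An augmented fifth up from B is F## (letter F, 8 semitones up).

F##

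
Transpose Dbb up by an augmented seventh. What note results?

C

A seventh above D lands on the letter C.
An augmented seventh spans 12 semitones, so Dbb moves to pitch class 0. On the letter C that is C.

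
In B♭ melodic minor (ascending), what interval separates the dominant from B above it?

The dominant of Bb melodic minor (ascending) is F.
F up to B: letters F→B make it a fourth; 6 semitones makes it augmented.

augmented fourth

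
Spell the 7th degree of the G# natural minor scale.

Degree 7 takes the letter 6 steps above G, which is F.
In natural minor, degree 7 sits 10 semitones above the tonic. G# + 10 semitones is pitch class 6, spelled on F as F#.

F#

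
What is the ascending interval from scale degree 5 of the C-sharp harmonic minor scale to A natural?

minor second

Scale degree 5 of C# harmonic minor is G#.
G# up to A: letters G→A make it a second; 1 semitone makes it minor.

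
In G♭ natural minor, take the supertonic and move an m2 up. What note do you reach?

The supertonic of Gb natural minor is Ab.
A minor second (1 semitone) above Ab lands on the letter B, giving Bbb.

Bbb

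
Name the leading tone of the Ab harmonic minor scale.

The Ab harmonic minor scale runs Ab Bb Cb Db Eb Fb G.
Degree 7 is G.

G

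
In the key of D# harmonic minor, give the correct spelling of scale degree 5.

A#

The D# harmonic minor scale runs D# E# F# G# A# B C##.
Degree 5 is A#.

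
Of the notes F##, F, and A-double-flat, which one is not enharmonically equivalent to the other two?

F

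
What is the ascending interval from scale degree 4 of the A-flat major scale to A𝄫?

Scale degree 4 of Ab major is Db.
Db up to Abb: letters D→A make it a fifth; 6 semitones makes it diminished.

diminished fifth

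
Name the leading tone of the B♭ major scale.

A

Degree 7 takes the letter 6 steps above B, which is A.
In major, degree 7 sits 11 semitones above the tonic. Bb + 11 semitones is pitch class 9, spelled on A as A.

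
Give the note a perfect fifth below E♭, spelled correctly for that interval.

Ab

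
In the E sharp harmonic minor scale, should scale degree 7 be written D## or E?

Each scale degree takes a distinct letter name. Degree 7 of a scale on E must use the letter D.
D## and E are enharmonically the same pitch, but only D## uses the letter D, so it is the correct spelling here.

D##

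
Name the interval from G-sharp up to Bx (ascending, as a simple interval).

Counting letters G–A–B gives a third.
G#→B## = 5 semitones, 1 wider than the major third (4), so augmented.

augmented third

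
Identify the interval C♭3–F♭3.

perfect fourth

The letter names run C→F, a span of 3 letter steps, so the interval is some kind of fourth.
Cb to Fb is 5 semitones. A perfect fourth is 5, so 5 makes it perfect.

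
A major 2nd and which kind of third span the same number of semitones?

diminished

A major second spans 2 semitones.
A third spanning 2 semitones is diminished (the major third is 4).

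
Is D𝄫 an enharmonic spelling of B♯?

Yes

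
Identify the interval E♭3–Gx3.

doubly augmented third

The letter names run E→G, a span of 2 letter steps, so the interval is some kind of third.
Eb to G## is 6 semitones. A major third is 4, so 6 makes it doubly augmented.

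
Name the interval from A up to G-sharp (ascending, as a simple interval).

major seventh

The letter names run A→G, a span of 6 letter steps, so the interval is some kind of seventh.
A to G# is 11 semitones. A major seventh is 11, so 11 makes it major.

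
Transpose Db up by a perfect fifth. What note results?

Ab

D up a perfect fifth is A, so the target letter is A.
From Db, a perfect fifth is 7 semitones up: Ab.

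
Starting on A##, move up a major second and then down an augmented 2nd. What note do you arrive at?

A major second up from A## is B## (letter B, 2 semitones up).
An augmented second down from B## is A# (letter A, 3 semitones down).

A#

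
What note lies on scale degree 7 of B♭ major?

A

Degree 7 takes the letter 6 steps above B, which is A.
In major, degree 7 sits 11 semitones above the tonic. Bb + 11 semitones is pitch class 9, spelled on A as A.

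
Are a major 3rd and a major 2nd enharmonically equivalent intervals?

A major third spans 4 semitones; a major second spans 2.
The spans differ, so they are not enharmonic equivalents.

No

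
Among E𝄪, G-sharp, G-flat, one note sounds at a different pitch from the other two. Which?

G#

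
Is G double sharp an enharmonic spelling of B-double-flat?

Yes

G## = pitch class 9 and Bbb = pitch class 9 — the same pitch class, so they are enharmonic equivalents.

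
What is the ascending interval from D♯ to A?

Counting letters D–E–F–G–A gives a fifth.
D#→A = 6 semitones, 1 narrower than the perfect fifth (7), so diminished.

diminished fifth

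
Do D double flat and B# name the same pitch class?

Dbb is pitch class 0; B# is pitch class 0.
All spellings map to pitch class 0, so they are enharmonically equivalent.

Yes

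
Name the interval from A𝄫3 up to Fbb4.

The letter names run A→F, a span of 5 letter steps, so the interval is some kind of sixth.
Abb to Fbb is 8 semitones. A major sixth is 9, so 8 makes it minor.

minor sixth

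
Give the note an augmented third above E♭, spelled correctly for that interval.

E up a major third is G#, so the target letter is G.
From Eb, an augmented third is 5 semitones up: G#.

G#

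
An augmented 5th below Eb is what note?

A fifth below E lands on the letter A.
An augmented fifth spans 8 semitones, so Eb moves to pitch class 7. On the letter A that is Abb.

Abb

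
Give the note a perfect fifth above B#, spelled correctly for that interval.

F##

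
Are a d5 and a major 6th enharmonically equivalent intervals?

No

A diminished fifth spans 6 semitones; a major sixth spans 9.
The spans differ, so they are not enharmonic equivalents.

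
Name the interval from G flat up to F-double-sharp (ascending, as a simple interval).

doubly augmented seventh

The letter names run G→F, a span of 6 letter steps, so the interval is some kind of seventh.
Gb to F## is 13 semitones. A major seventh is 11, so 13 makes it doubly augmented.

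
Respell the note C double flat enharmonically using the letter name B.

Bb

Plain B sits 1 semitone above Cbb, so on the letter B the same pitch needs a flat: Bb.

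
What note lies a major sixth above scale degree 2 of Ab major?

G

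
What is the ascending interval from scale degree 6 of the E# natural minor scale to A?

minor sixth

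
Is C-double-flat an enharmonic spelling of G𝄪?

Cbb is pitch class 10; G## is pitch class 9.
The pitch classes differ (10 vs. 9), so they are not enharmonic equivalents.

No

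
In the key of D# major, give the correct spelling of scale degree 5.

Degree 5 takes the letter 4 steps above D, which is A.
In major, degree 5 sits 7 semitones above the tonic. D# + 7 semitones is pitch class 10, spelled on A as A#.

A#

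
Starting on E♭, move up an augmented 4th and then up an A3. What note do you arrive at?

C##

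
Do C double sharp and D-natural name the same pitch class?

C## = pitch class 2 and D = pitch class 2 — the same pitch class, so they are enharmonic equivalents.

Yes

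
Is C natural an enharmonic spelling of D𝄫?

Yes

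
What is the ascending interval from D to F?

minor third

The letter names run D→F, a span of 2 letter steps, so the interval is some kind of third.
D to F is 3 semitones. A major third is 4, so 3 makes it minor.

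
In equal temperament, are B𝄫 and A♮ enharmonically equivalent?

Bbb = pitch class 9 and A = pitch class 9 — the same pitch class, so they are enharmonic equivalents.

Yes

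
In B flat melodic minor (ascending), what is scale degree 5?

The Bb melodic minor (ascending) scale runs Bb C Db Eb F G A.
Degree 5 is F.

F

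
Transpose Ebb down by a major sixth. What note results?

Gbb

E down a major sixth is G, so the target letter is G.
From Ebb, a major sixth is 9 semitones down: Gbb.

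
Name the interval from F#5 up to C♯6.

Counting letters F–G–A–B–C gives a fifth.
F#→C# = 7 semitones, exactly the perfect fifth.

perfect fifth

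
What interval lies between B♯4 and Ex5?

augmented fourth

The letter names run B→E, a span of 3 letter steps, so the interval is some kind of fourth.
B# to E## is 6 semitones. A perfect fourth is 5, so 6 makes it augmented.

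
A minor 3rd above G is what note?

Bb

G up a major third is B, so the target letter is B.
From G, a minor third is 3 semitones up: Bb.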